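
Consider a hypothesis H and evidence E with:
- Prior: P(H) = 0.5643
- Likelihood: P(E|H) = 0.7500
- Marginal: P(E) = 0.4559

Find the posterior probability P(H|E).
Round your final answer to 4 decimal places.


Using Bayes' theorem:

P(H|E) = P(E|H) × P(H) / P(E)
       = 0.7500 × 0.5643 / 0.4559
       = 0.42322500 / 0.4559
       = 0.9283

The evidence strengthens our belief in H.
Prior: 0.5643 → Posterior: 0.9283


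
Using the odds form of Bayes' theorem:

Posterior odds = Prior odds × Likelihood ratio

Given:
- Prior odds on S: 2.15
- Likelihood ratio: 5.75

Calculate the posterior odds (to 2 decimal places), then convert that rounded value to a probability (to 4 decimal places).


Step 1: Calculate posterior odds
Posterior odds = Prior odds × LR
               = 2.15 × 5.75
               = 12.36

Step 2: Convert to probability
P(S|E) = Posterior odds / (1 + Posterior odds)
       = 12.36 / (1 + 12.36)
       = 12.36 / 13.36
       = 0.9251

The evidence increased P(S) from 0.6825 to 0.9251.


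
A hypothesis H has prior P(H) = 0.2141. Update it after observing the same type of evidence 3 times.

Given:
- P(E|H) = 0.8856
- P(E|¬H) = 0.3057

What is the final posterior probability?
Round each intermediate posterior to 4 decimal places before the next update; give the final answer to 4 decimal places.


Sequential Bayesian updating:

Initial prior: P(H) = 0.2141

Update 1:
  P(E) = 0.8856 × 0.2141 + 0.3057 × 0.7859 = 0.18960696 + 0.24024963 = 0.42985659
  P(H|E) = 0.18960696 / 0.42985659 = 0.4411

Update 2:
  P(E) = 0.8856 × 0.4411 + 0.3057 × 0.5589 = 0.39063816 + 0.17085573 = 0.56149389
  P(H|E) = 0.39063816 / 0.56149389 = 0.6957

Update 3:
  P(E) = 0.8856 × 0.6957 + 0.3057 × 0.3043 = 0.61611192 + 0.09302451 = 0.70913643
  P(H|E) = 0.61611192 / 0.70913643 = 0.8688

Final posterior: 0.8688


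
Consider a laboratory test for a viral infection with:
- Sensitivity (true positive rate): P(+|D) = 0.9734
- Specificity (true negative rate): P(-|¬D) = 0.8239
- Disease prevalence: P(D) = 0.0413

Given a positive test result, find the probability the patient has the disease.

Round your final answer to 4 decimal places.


Let D = has disease, + = positive test

Given:
- P(D) = 0.0413 (prevalence)
- P(+|D) = 0.9734 (sensitivity)
- P(-|¬D) = 0.8239 (specificity)
- P(+|¬D) = 0.1761 (false positive rate = 1 - specificity)

Step 1: Find P(+)
P(+) = P(+|D)P(D) + P(+|¬D)P(¬D)
     = 0.9734 × 0.0413 + 0.1761 × 0.9587
     = 0.04020142 + 0.16882707
     = 0.20902849

Step 2: Apply Bayes' theorem for P(D|+)
P(D|+) = P(+|D)P(D) / P(+)
       = 0.04020142 / 0.20902849
       = 0.1923


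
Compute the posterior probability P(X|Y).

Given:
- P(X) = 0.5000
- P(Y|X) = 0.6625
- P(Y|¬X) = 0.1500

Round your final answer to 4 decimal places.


Bayes' theorem: P(X|Y) = P(Y|X) × P(X) / P(Y)

Step 1: Calculate P(Y) using law of total probability
P(Y) = P(Y|X)P(X) + P(Y|¬X)P(¬X)
     = 0.6625 × 0.5000 + 0.1500 × 0.5000
     = 0.33125000 + 0.07500000
     = 0.40625000

Step 2: Apply Bayes' theorem
P(X|Y) = P(Y|X) × P(X) / P(Y)
       = 0.33125000 / 0.40625000
       = 0.8154


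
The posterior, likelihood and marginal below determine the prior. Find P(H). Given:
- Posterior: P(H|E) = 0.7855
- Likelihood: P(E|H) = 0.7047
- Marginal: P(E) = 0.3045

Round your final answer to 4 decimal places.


From Bayes' theorem: P(H|E) = P(E|H) × P(H) / P(E)

Rearranging for P(H):
P(H) = P(H|E) × P(E) / P(E|H)
     = 0.7855 × 0.3045 / 0.7047
     = 0.23918475 / 0.7047
     = 0.3394


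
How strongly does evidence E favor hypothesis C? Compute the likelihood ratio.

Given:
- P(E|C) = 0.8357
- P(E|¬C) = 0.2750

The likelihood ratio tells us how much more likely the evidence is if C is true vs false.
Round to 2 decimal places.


Likelihood Ratio (LR) = P(E|C) / P(E|¬C)

LR = 0.8357 / 0.2750
   = 3.04

The evidence is 3.04 times more likely if C is true than if C is false.
LR > 1, so observing E raises the odds in favor of C.


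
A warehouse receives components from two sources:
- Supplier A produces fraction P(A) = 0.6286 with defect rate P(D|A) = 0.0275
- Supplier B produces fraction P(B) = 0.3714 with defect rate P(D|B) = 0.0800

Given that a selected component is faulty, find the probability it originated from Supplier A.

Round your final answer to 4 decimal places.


Let A = from Supplier A, D = faulty

Given:
- P(A) = 0.6286, P(B) = 0.3714
- P(D|A) = 0.0275, P(D|B) = 0.0800

Step 1: Find P(D)
P(D) = P(D|A)P(A) + P(D|B)P(B)
     = 0.0275 × 0.6286 + 0.0800 × 0.3714
     = 0.01728650 + 0.02971200
     = 0.04699850

Step 2: Apply Bayes' theorem
P(A|D) = P(D|A)P(A) / P(D)
       = 0.01728650 / 0.04699850
       = 0.3678


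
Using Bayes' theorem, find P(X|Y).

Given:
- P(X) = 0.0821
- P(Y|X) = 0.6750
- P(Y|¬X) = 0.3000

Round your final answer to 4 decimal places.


Bayes' theorem: P(X|Y) = P(Y|X) × P(X) / P(Y)

Step 1: Calculate P(Y) using law of total probability
P(Y) = P(Y|X)P(X) + P(Y|¬X)P(¬X)
     = 0.6750 × 0.0821 + 0.3000 × 0.9179
     = 0.05541750 + 0.27537000
     = 0.33078750

Step 2: Apply Bayes' theorem
P(X|Y) = P(Y|X) × P(X) / P(Y)
       = 0.05541750 / 0.33078750
       = 0.1675


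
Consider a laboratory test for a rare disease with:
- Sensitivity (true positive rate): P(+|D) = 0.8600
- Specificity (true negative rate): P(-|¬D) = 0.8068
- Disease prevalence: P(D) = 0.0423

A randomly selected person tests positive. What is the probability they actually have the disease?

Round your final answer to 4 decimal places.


Let D = has disease, + = positive test

Given:
- P(D) = 0.0423 (prevalence)
- P(+|D) = 0.8600 (sensitivity)
- P(-|¬D) = 0.8068 (specificity)
- P(+|¬D) = 0.1932 (false positive rate = 1 - specificity)

Step 1: Find P(+)
P(+) = P(+|D)P(D) + P(+|¬D)P(¬D)
     = 0.8600 × 0.0423 + 0.1932 × 0.9577
     = 0.03637800 + 0.18502764
     = 0.22140564

Step 2: Apply Bayes' theorem for P(D|+)
P(D|+) = P(+|D)P(D) / P(+)
       = 0.03637800 / 0.22140564
       = 0.1643


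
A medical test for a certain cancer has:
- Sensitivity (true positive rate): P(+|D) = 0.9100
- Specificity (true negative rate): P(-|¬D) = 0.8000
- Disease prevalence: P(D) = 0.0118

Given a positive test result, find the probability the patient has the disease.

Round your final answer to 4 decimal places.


Let D = has disease, + = positive test

Given:
- P(D) = 0.0118 (prevalence)
- P(+|D) = 0.9100 (sensitivity)
- P(-|¬D) = 0.8000 (specificity)
- P(+|¬D) = 0.2000 (false positive rate = 1 - specificity)

Step 1: Find P(+)
P(+) = P(+|D)P(D) + P(+|¬D)P(¬D)
     = 0.9100 × 0.0118 + 0.2000 × 0.9882
     = 0.01073800 + 0.19764000
     = 0.20837800

Step 2: Apply Bayes' theorem for P(D|+)
P(D|+) = P(+|D)P(D) / P(+)
       = 0.01073800 / 0.20837800
       = 0.0515


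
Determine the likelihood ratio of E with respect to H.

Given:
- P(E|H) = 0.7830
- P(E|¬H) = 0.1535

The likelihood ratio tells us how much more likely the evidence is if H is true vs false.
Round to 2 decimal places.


Likelihood Ratio (LR) = P(E|H) / P(E|¬H)

LR = 0.7830 / 0.1535
   = 5.10

The evidence is 5.10 times more likely if H is true than if H is false.
Since LR > 1, the evidence supports H over ¬H.


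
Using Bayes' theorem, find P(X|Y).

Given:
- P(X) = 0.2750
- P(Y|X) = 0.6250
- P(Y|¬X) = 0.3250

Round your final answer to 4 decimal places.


Bayes' theorem: P(X|Y) = P(Y|X) × P(X) / P(Y)

Step 1: Calculate P(Y) using law of total probability
P(Y) = P(Y|X)P(X) + P(Y|¬X)P(¬X)
     = 0.6250 × 0.2750 + 0.3250 × 0.7250
     = 0.17187500 + 0.23562500
     = 0.40750000

Step 2: Apply Bayes' theorem
P(X|Y) = P(Y|X) × P(X) / P(Y)
       = 0.17187500 / 0.40750000
       = 0.4218


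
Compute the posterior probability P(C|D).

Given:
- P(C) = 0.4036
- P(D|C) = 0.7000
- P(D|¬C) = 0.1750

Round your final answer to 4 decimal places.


Bayes' theorem: P(C|D) = P(D|C) × P(C) / P(D)

Step 1: Calculate P(D) using law of total probability
P(D) = P(D|C)P(C) + P(D|¬C)P(¬C)
     = 0.7000 × 0.4036 + 0.1750 × 0.5964
     = 0.28252000 + 0.10437000
     = 0.38689000

Step 2: Apply Bayes' theorem
P(C|D) = P(D|C) × P(C) / P(D)
       = 0.28252000 / 0.38689000
       = 0.7302


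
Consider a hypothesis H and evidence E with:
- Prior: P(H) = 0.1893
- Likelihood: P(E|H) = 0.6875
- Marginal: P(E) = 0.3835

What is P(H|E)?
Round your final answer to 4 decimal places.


Using Bayes' theorem:

P(H|E) = P(E|H) × P(H) / P(E)
       = 0.6875 × 0.1893 / 0.3835
       = 0.13014375 / 0.3835
       = 0.3394

The evidence strengthens our belief in H.
Prior: 0.1893 → Posterior: 0.3394


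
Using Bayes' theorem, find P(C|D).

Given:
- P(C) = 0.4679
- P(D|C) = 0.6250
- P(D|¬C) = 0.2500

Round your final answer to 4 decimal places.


Bayes' theorem: P(C|D) = P(D|C) × P(C) / P(D)

Step 1: Calculate P(D) using law of total probability
P(D) = P(D|C)P(C) + P(D|¬C)P(¬C)
     = 0.6250 × 0.4679 + 0.2500 × 0.5321
     = 0.29243750 + 0.13302500
     = 0.42546250

Step 2: Apply Bayes' theorem
P(C|D) = P(D|C) × P(C) / P(D)
       = 0.29243750 / 0.42546250
       = 0.6873


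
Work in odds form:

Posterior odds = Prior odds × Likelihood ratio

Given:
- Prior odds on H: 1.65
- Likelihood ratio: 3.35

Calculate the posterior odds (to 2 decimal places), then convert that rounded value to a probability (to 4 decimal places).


Step 1: Calculate posterior odds
Posterior odds = Prior odds × LR
               = 1.65 × 3.35
               = 5.53

Step 2: Convert to probability
P(H|E) = Posterior odds / (1 + Posterior odds)
       = 5.53 / (1 + 5.53)
       = 5.53 / 6.53
       = 0.8469

The evidence increased P(H) from 0.6226 to 0.8469.


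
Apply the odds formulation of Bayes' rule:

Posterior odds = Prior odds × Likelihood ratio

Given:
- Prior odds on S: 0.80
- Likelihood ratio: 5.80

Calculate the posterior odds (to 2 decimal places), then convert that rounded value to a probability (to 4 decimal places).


Step 1: Calculate posterior odds
Posterior odds = Prior odds × LR
               = 0.80 × 5.80
               = 4.64

Step 2: Convert to probability
P(S|E) = Posterior odds / (1 + Posterior odds)
       = 4.64 / (1 + 4.64)
       = 4.64 / 5.64
       = 0.8227

The evidence increased P(S) from 0.4444 to 0.8227.


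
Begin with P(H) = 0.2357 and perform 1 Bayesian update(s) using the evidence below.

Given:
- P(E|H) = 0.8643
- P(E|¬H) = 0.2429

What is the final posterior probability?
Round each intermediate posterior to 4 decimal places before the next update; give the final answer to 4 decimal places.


Sequential Bayesian updating:

Initial prior: P(H) = 0.2357

Update 1:
  P(E) = 0.8643 × 0.2357 + 0.2429 × 0.7643 = 0.20371551 + 0.18564847 = 0.38936398
  P(H|E) = 0.20371551 / 0.38936398 = 0.5232

Final posterior: 0.5232


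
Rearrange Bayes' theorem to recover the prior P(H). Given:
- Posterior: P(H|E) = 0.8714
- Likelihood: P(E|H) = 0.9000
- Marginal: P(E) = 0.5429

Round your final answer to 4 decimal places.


From Bayes' theorem: P(H|E) = P(E|H) × P(H) / P(E)

Rearranging for P(H):
P(H) = P(H|E) × P(E) / P(E|H)
     = 0.8714 × 0.5429 / 0.9000
     = 0.47308306 / 0.9000
     = 0.5256


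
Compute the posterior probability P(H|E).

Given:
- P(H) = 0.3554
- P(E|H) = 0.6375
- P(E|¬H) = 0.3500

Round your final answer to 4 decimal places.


Bayes' theorem: P(H|E) = P(E|H) × P(H) / P(E)

Step 1: Calculate P(E) using law of total probability
P(E) = P(E|H)P(H) + P(E|¬H)P(¬H)
     = 0.6375 × 0.3554 + 0.3500 × 0.6446
     = 0.22656750 + 0.22561000
     = 0.45217750

Step 2: Apply Bayes' theorem
P(H|E) = P(E|H) × P(H) / P(E)
       = 0.22656750 / 0.45217750
       = 0.5011


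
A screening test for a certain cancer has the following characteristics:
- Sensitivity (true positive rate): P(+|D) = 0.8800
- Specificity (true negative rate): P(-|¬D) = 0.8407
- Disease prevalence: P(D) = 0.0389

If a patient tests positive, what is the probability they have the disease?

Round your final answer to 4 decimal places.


Let D = has disease, + = positive test

Given:
- P(D) = 0.0389 (prevalence)
- P(+|D) = 0.8800 (sensitivity)
- P(-|¬D) = 0.8407 (specificity)
- P(+|¬D) = 0.1593 (false positive rate = 1 - specificity)

Step 1: Find P(+)
P(+) = P(+|D)P(D) + P(+|¬D)P(¬D)
     = 0.8800 × 0.0389 + 0.1593 × 0.9611
     = 0.03423200 + 0.15310323
     = 0.18733523

Step 2: Apply Bayes' theorem for P(D|+)
P(D|+) = P(+|D)P(D) / P(+)
       = 0.03423200 / 0.18733523
       = 0.1827


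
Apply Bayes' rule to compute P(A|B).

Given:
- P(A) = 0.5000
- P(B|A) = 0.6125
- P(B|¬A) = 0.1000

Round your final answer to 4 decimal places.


Bayes' theorem: P(A|B) = P(B|A) × P(A) / P(B)

Step 1: Calculate P(B) using law of total probability
P(B) = P(B|A)P(A) + P(B|¬A)P(¬A)
     = 0.6125 × 0.5000 + 0.1000 × 0.5000
     = 0.30625000 + 0.05000000
     = 0.35625000

Step 2: Apply Bayes' theorem
P(A|B) = P(B|A) × P(A) / P(B)
       = 0.30625000 / 0.35625000
       = 0.8596


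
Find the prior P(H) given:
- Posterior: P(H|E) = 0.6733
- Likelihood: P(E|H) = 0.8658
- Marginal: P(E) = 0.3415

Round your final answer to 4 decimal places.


From Bayes' theorem: P(H|E) = P(E|H) × P(H) / P(E)

Rearranging for P(H):
P(H) = P(H|E) × P(E) / P(E|H)
     = 0.6733 × 0.3415 / 0.8658
     = 0.22993195 / 0.8658
     = 0.2656


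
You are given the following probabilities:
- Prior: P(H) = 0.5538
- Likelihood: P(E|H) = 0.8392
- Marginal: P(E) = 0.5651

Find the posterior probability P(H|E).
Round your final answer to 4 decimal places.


Using Bayes' theorem:

P(H|E) = P(E|H) × P(H) / P(E)
       = 0.8392 × 0.5538 / 0.5651
       = 0.46474896 / 0.5651
       = 0.8224

The evidence strengthens our belief in H.
Prior: 0.5538 → Posterior: 0.8224


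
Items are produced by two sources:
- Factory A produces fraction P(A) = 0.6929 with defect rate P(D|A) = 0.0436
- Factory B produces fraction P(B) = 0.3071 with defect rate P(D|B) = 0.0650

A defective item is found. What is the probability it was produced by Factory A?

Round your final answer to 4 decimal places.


Let A = from Factory A, D = defective

Given:
- P(A) = 0.6929, P(B) = 0.3071
- P(D|A) = 0.0436, P(D|B) = 0.0650

Step 1: Find P(D)
P(D) = P(D|A)P(A) + P(D|B)P(B)
     = 0.0436 × 0.6929 + 0.0650 × 0.3071
     = 0.03021044 + 0.01996150
     = 0.05017194

Step 2: Apply Bayes' theorem
P(A|D) = P(D|A)P(A) / P(D)
       = 0.03021044 / 0.05017194
       = 0.6021


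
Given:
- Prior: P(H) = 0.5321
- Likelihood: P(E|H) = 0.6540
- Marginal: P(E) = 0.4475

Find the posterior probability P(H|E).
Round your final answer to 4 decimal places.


Using Bayes' theorem:

P(H|E) = P(E|H) × P(H) / P(E)
       = 0.6540 × 0.5321 / 0.4475
       = 0.34799340 / 0.4475
       = 0.7776

The evidence strengthens our belief in H.
Prior: 0.5321 → Posterior: 0.7776


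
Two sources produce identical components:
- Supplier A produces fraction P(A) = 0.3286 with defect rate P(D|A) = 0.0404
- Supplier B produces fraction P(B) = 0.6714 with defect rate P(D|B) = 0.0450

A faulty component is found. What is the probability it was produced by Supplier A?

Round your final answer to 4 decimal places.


Let A = from Supplier A, D = faulty

Given:
- P(A) = 0.3286, P(B) = 0.6714
- P(D|A) = 0.0404, P(D|B) = 0.0450

Step 1: Find P(D)
P(D) = P(D|A)P(A) + P(D|B)P(B)
     = 0.0404 × 0.3286 + 0.0450 × 0.6714
     = 0.01327544 + 0.03021300
     = 0.04348844

Step 2: Apply Bayes' theorem
P(A|D) = P(D|A)P(A) / P(D)
       = 0.01327544 / 0.04348844
       = 0.3053


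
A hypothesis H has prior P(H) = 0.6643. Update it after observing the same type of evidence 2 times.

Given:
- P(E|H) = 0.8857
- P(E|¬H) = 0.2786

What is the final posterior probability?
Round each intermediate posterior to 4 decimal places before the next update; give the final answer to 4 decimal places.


Sequential Bayesian updating:

Initial prior: P(H) = 0.6643

Update 1:
  P(E) = 0.8857 × 0.6643 + 0.2786 × 0.3357 = 0.58837051 + 0.09352602 = 0.68189653
  P(H|E) = 0.58837051 / 0.68189653 = 0.8628

Update 2:
  P(E) = 0.8857 × 0.8628 + 0.2786 × 0.1372 = 0.76418196 + 0.03822392 = 0.80240588
  P(H|E) = 0.76418196 / 0.80240588 = 0.9524

Final posterior: 0.9524


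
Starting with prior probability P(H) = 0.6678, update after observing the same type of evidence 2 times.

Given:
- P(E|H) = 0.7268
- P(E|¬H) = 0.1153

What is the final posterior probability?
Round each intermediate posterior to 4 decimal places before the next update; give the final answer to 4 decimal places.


Sequential Bayesian updating:

Initial prior: P(H) = 0.6678

Update 1:
  P(E) = 0.7268 × 0.6678 + 0.1153 × 0.3322 = 0.48535704 + 0.03830266 = 0.52365970
  P(H|E) = 0.48535704 / 0.52365970 = 0.9269

Update 2:
  P(E) = 0.7268 × 0.9269 + 0.1153 × 0.0731 = 0.67367092 + 0.00842843 = 0.68209935
  P(H|E) = 0.67367092 / 0.68209935 = 0.9876

Final posterior: 0.9876


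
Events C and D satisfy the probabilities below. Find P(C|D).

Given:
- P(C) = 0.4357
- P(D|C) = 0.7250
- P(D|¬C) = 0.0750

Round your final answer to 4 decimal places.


Bayes' theorem: P(C|D) = P(D|C) × P(C) / P(D)

Step 1: Calculate P(D) using law of total probability
P(D) = P(D|C)P(C) + P(D|¬C)P(¬C)
     = 0.7250 × 0.4357 + 0.0750 × 0.5643
     = 0.31588250 + 0.04232250
     = 0.35820500

Step 2: Apply Bayes' theorem
P(C|D) = P(D|C) × P(C) / P(D)
       = 0.31588250 / 0.35820500
       = 0.8818


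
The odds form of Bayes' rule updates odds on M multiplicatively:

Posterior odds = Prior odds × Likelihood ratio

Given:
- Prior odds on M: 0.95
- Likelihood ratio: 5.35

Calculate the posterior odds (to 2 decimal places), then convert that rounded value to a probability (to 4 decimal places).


Step 1: Calculate posterior odds
Posterior odds = Prior odds × LR
               = 0.95 × 5.35
               = 5.08

Step 2: Convert to probability
P(M|E) = Posterior odds / (1 + Posterior odds)
       = 5.08 / (1 + 5.08)
       = 5.08 / 6.08
       = 0.8355

The evidence increased P(M) from 0.4872 to 0.8355.


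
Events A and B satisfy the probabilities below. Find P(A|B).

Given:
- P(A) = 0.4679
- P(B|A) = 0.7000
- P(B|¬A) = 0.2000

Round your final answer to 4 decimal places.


Bayes' theorem: P(A|B) = P(B|A) × P(A) / P(B)

Step 1: Calculate P(B) using law of total probability
P(B) = P(B|A)P(A) + P(B|¬A)P(¬A)
     = 0.7000 × 0.4679 + 0.2000 × 0.5321
     = 0.32753000 + 0.10642000
     = 0.43395000

Step 2: Apply Bayes' theorem
P(A|B) = P(B|A) × P(A) / P(B)
       = 0.32753000 / 0.43395000
       = 0.7548


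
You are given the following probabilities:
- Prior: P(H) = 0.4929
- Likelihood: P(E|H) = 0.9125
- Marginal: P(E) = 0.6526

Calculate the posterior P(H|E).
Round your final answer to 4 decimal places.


Using Bayes' theorem:

P(H|E) = P(E|H) × P(H) / P(E)
       = 0.9125 × 0.4929 / 0.6526
       = 0.44977125 / 0.6526
       = 0.6892

The evidence strengthens our belief in H.
Prior: 0.4929 → Posterior: 0.6892


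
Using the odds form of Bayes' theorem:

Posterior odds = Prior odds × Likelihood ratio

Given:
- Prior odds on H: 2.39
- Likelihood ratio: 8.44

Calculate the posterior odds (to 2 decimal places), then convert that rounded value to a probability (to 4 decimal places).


Step 1: Calculate posterior odds
Posterior odds = Prior odds × LR
               = 2.39 × 8.44
               = 20.17

Step 2: Convert to probability
P(H|E) = Posterior odds / (1 + Posterior odds)
       = 20.17 / (1 + 20.17)
       = 20.17 / 21.17
       = 0.9528

The evidence increased P(H) from 0.7050 to 0.9528.


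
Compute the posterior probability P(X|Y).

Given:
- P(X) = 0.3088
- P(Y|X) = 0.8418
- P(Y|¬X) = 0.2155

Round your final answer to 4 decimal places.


Bayes' theorem: P(X|Y) = P(Y|X) × P(X) / P(Y)

Step 1: Calculate P(Y) using law of total probability
P(Y) = P(Y|X)P(X) + P(Y|¬X)P(¬X)
     = 0.8418 × 0.3088 + 0.2155 × 0.6912
     = 0.25994784 + 0.14895360
     = 0.40890144

Step 2: Apply Bayes' theorem
P(X|Y) = P(Y|X) × P(X) / P(Y)
       = 0.25994784 / 0.40890144
       = 0.6357


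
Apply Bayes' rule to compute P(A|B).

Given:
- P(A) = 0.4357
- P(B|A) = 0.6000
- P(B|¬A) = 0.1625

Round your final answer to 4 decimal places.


Bayes' theorem: P(A|B) = P(B|A) × P(A) / P(B)

Step 1: Calculate P(B) using law of total probability
P(B) = P(B|A)P(A) + P(B|¬A)P(¬A)
     = 0.6000 × 0.4357 + 0.1625 × 0.5643
     = 0.26142000 + 0.09169875
     = 0.35311875

Step 2: Apply Bayes' theorem
P(A|B) = P(B|A) × P(A) / P(B)
       = 0.26142000 / 0.35311875
       = 0.7403


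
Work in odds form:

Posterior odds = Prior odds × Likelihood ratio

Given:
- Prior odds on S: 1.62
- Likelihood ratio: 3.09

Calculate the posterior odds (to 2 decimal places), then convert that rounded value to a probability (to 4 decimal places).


Step 1: Calculate posterior odds
Posterior odds = Prior odds × LR
               = 1.62 × 3.09
               = 5.01

Step 2: Convert to probability
P(S|E) = Posterior odds / (1 + Posterior odds)
       = 5.01 / (1 + 5.01)
       = 5.01 / 6.01
       = 0.8336

The evidence increased P(S) from 0.6183 to 0.8336.


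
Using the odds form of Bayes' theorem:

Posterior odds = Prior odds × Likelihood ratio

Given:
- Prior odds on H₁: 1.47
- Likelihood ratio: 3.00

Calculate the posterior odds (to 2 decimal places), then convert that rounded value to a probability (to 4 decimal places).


Step 1: Calculate posterior odds
Posterior odds = Prior odds × LR
               = 1.47 × 3.00
               = 4.41

Step 2: Convert to probability
P(H₁|E) = Posterior odds / (1 + Posterior odds)
       = 4.41 / (1 + 4.41)
       = 4.41 / 5.41
       = 0.8152

The evidence increased P(H₁) from 0.5951 to 0.8152.


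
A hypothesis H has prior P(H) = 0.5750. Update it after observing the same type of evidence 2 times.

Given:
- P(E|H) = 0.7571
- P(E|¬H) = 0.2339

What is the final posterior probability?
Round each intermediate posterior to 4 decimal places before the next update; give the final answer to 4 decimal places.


Sequential Bayesian updating:

Initial prior: P(H) = 0.5750

Update 1:
  P(E) = 0.7571 × 0.5750 + 0.2339 × 0.4250 = 0.43533250 + 0.09940750 = 0.53474000
  P(H|E) = 0.43533250 / 0.53474000 = 0.8141

Update 2:
  P(E) = 0.7571 × 0.8141 + 0.2339 × 0.1859 = 0.61635511 + 0.04348201 = 0.65983712
  P(H|E) = 0.61635511 / 0.65983712 = 0.9341

Final posterior: 0.9341


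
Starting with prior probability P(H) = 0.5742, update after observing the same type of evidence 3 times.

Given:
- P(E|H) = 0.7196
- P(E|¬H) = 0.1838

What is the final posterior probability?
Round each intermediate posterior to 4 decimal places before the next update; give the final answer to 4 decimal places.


Sequential Bayesian updating:

Initial prior: P(H) = 0.5742

Update 1:
  P(E) = 0.7196 × 0.5742 + 0.1838 × 0.4258 = 0.41319432 + 0.07826204 = 0.49145636
  P(H|E) = 0.41319432 / 0.49145636 = 0.8408

Update 2:
  P(E) = 0.7196 × 0.8408 + 0.1838 × 0.1592 = 0.60503968 + 0.02926096 = 0.63430064
  P(H|E) = 0.60503968 / 0.63430064 = 0.9539

Update 3:
  P(E) = 0.7196 × 0.9539 + 0.1838 × 0.0461 = 0.68642644 + 0.00847318 = 0.69489962
  P(H|E) = 0.68642644 / 0.69489962 = 0.9878

Final posterior: 0.9878


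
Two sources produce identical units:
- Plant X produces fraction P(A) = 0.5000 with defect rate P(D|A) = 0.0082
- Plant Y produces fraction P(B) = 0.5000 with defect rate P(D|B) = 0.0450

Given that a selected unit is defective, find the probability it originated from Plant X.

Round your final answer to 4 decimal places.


Let A = from Plant X, D = defective

Given:
- P(A) = 0.5000, P(B) = 0.5000
- P(D|A) = 0.0082, P(D|B) = 0.0450

Step 1: Find P(D)
P(D) = P(D|A)P(A) + P(D|B)P(B)
     = 0.0082 × 0.5000 + 0.0450 × 0.5000
     = 0.00410000 + 0.02250000
     = 0.02660000

Step 2: Apply Bayes' theorem
P(A|D) = P(D|A)P(A) / P(D)
       = 0.00410000 / 0.02660000
       = 0.1541


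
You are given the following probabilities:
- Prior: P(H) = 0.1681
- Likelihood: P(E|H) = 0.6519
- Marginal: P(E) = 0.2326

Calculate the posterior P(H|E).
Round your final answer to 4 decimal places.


Using Bayes' theorem:

P(H|E) = P(E|H) × P(H) / P(E)
       = 0.6519 × 0.1681 / 0.2326
       = 0.10958439 / 0.2326
       = 0.4711

The evidence strengthens our belief in H.
Prior: 0.1681 → Posterior: 0.4711


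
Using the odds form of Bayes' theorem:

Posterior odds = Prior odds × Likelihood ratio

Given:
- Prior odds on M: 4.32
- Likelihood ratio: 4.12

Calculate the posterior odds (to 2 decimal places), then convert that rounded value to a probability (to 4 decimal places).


Step 1: Calculate posterior odds
Posterior odds = Prior odds × LR
               = 4.32 × 4.12
               = 17.80

Step 2: Convert to probability
P(M|E) = Posterior odds / (1 + Posterior odds)
       = 17.80 / (1 + 17.80)
       = 17.80 / 18.80
       = 0.9468

The evidence increased P(M) from 0.8120 to 0.9468.


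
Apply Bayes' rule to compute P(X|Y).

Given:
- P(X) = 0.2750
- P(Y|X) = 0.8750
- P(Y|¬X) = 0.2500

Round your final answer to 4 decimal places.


Bayes' theorem: P(X|Y) = P(Y|X) × P(X) / P(Y)

Step 1: Calculate P(Y) using law of total probability
P(Y) = P(Y|X)P(X) + P(Y|¬X)P(¬X)
     = 0.8750 × 0.2750 + 0.2500 × 0.7250
     = 0.24062500 + 0.18125000
     = 0.42187500

Step 2: Apply Bayes' theorem
P(X|Y) = P(Y|X) × P(X) / P(Y)
       = 0.24062500 / 0.42187500
       = 0.5704


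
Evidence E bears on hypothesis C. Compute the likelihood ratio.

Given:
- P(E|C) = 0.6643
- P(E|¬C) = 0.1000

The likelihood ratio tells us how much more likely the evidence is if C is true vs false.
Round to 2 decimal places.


Likelihood Ratio (LR) = P(E|C) / P(E|¬C)

LR = 0.6643 / 0.1000
   = 6.64

The evidence is 6.64 times more likely if C is true than if C is false.
Since LR > 1, the evidence supports C over ¬C.


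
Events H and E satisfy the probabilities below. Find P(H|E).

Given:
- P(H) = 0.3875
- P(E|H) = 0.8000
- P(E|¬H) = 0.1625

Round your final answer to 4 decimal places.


Bayes' theorem: P(H|E) = P(E|H) × P(H) / P(E)

Step 1: Calculate P(E) using law of total probability
P(E) = P(E|H)P(H) + P(E|¬H)P(¬H)
     = 0.8000 × 0.3875 + 0.1625 × 0.6125
     = 0.31000000 + 0.09953125
     = 0.40953125

Step 2: Apply Bayes' theorem
P(H|E) = P(E|H) × P(H) / P(E)
       = 0.31000000 / 0.40953125
       = 0.7570


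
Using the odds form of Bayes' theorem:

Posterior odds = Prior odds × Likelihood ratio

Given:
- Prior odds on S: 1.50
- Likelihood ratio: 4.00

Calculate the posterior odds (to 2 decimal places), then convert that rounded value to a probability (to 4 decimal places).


Step 1: Calculate posterior odds
Posterior odds = Prior odds × LR
               = 1.50 × 4.00
               = 6.00

Step 2: Convert to probability
P(S|E) = Posterior odds / (1 + Posterior odds)
       = 6.00 / (1 + 6.00)
       = 6.00 / 7.00
       = 0.8571

The evidence increased P(S) from 0.6000 to 0.8571.


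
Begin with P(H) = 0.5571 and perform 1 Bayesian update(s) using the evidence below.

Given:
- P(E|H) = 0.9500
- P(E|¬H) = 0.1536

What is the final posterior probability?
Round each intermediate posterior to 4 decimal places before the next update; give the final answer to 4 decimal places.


Sequential Bayesian updating:

Initial prior: P(H) = 0.5571

Update 1:
  P(E) = 0.9500 × 0.5571 + 0.1536 × 0.4429 = 0.52924500 + 0.06802944 = 0.59727444
  P(H|E) = 0.52924500 / 0.59727444 = 0.8861

Final posterior: 0.8861


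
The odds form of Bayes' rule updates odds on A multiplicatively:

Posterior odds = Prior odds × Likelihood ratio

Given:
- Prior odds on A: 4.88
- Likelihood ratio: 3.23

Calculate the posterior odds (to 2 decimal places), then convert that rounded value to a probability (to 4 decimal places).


Step 1: Calculate posterior odds
Posterior odds = Prior odds × LR
               = 4.88 × 3.23
               = 15.76

Step 2: Convert to probability
P(A|E) = Posterior odds / (1 + Posterior odds)
       = 15.76 / (1 + 15.76)
       = 15.76 / 16.76
       = 0.9403

The evidence increased P(A) from 0.8299 to 0.9403.


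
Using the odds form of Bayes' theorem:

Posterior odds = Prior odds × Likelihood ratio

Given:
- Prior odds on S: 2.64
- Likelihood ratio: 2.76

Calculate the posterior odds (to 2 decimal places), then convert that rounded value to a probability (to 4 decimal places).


Step 1: Calculate posterior odds
Posterior odds = Prior odds × LR
               = 2.64 × 2.76
               = 7.29

Step 2: Convert to probability
P(S|E) = Posterior odds / (1 + Posterior odds)
       = 7.29 / (1 + 7.29)
       = 7.29 / 8.29
       = 0.8794

The evidence increased P(S) from 0.7253 to 0.8794.


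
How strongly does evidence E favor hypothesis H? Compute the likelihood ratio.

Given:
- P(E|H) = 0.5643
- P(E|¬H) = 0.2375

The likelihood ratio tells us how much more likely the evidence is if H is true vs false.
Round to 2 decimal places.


Likelihood Ratio (LR) = P(E|H) / P(E|¬H)

LR = 0.5643 / 0.2375
   = 2.38

The evidence is 2.38 times more likely if H is true than if H is false.
Because LR exceeds 1, E is evidence for H.


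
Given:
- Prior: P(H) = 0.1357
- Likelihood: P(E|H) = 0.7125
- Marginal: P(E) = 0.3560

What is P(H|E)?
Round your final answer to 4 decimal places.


Using Bayes' theorem:

P(H|E) = P(E|H) × P(H) / P(E)
       = 0.7125 × 0.1357 / 0.3560
       = 0.09668625 / 0.3560
       = 0.2716

The evidence strengthens our belief in H.
Prior: 0.1357 → Posterior: 0.2716


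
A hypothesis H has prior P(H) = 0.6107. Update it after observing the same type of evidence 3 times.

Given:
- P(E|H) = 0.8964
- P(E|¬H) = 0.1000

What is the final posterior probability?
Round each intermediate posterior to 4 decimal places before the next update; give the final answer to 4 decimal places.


Sequential Bayesian updating:

Initial prior: P(H) = 0.6107

Update 1:
  P(E) = 0.8964 × 0.6107 + 0.1000 × 0.3893 = 0.54743148 + 0.03893000 = 0.58636148
  P(H|E) = 0.54743148 / 0.58636148 = 0.9336

Update 2:
  P(E) = 0.8964 × 0.9336 + 0.1000 × 0.0664 = 0.83687904 + 0.00664000 = 0.84351904
  P(H|E) = 0.83687904 / 0.84351904 = 0.9921

Update 3:
  P(E) = 0.8964 × 0.9921 + 0.1000 × 0.0079 = 0.88931844 + 0.00079000 = 0.89010844
  P(H|E) = 0.88931844 / 0.89010844 = 0.9991

Final posterior: 0.9991


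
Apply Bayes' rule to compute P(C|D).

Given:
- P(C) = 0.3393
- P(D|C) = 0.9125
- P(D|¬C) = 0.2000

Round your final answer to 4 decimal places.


Bayes' theorem: P(C|D) = P(D|C) × P(C) / P(D)

Step 1: Calculate P(D) using law of total probability
P(D) = P(D|C)P(C) + P(D|¬C)P(¬C)
     = 0.9125 × 0.3393 + 0.2000 × 0.6607
     = 0.30961125 + 0.13214000
     = 0.44175125

Step 2: Apply Bayes' theorem
P(C|D) = P(D|C) × P(C) / P(D)
       = 0.30961125 / 0.44175125
       = 0.7009


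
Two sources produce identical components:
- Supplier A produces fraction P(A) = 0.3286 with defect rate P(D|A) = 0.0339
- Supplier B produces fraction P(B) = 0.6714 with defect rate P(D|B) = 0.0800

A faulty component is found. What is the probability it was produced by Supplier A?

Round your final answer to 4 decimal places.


Let A = from Supplier A, D = faulty

Given:
- P(A) = 0.3286, P(B) = 0.6714
- P(D|A) = 0.0339, P(D|B) = 0.0800

Step 1: Find P(D)
P(D) = P(D|A)P(A) + P(D|B)P(B)
     = 0.0339 × 0.3286 + 0.0800 × 0.6714
     = 0.01113954 + 0.05371200
     = 0.06485154

Step 2: Apply Bayes' theorem
P(A|D) = P(D|A)P(A) / P(D)
       = 0.01113954 / 0.06485154
       = 0.1718


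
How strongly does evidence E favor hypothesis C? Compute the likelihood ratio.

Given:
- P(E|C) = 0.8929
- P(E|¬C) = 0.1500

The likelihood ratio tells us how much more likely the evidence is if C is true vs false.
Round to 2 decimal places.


Likelihood Ratio (LR) = P(E|C) / P(E|¬C)

LR = 0.8929 / 0.1500
   = 5.95

The evidence is 5.95 times more likely if C is true than if C is false.
LR > 1, so observing E raises the odds in favor of C.


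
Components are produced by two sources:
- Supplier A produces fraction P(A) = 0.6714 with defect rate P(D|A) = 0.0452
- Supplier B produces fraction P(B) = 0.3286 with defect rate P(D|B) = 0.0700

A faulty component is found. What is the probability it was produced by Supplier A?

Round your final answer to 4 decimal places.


Let A = from Supplier A, D = faulty

Given:
- P(A) = 0.6714, P(B) = 0.3286
- P(D|A) = 0.0452, P(D|B) = 0.0700

Step 1: Find P(D)
P(D) = P(D|A)P(A) + P(D|B)P(B)
     = 0.0452 × 0.6714 + 0.0700 × 0.3286
     = 0.03034728 + 0.02300200
     = 0.05334928

Step 2: Apply Bayes' theorem
P(A|D) = P(D|A)P(A) / P(D)
       = 0.03034728 / 0.05334928
       = 0.5688


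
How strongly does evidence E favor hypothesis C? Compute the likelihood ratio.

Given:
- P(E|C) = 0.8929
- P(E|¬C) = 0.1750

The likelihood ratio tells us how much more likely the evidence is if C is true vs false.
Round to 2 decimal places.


Likelihood Ratio (LR) = P(E|C) / P(E|¬C)

LR = 0.8929 / 0.1750
   = 5.10

The evidence is 5.10 times more likely if C is true than if C is false.
LR > 1, so observing E raises the odds in favor of C.


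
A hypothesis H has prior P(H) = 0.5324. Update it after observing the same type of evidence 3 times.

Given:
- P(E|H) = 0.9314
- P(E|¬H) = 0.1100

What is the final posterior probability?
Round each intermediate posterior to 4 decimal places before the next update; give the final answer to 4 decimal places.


Sequential Bayesian updating:

Initial prior: P(H) = 0.5324

Update 1:
  P(E) = 0.9314 × 0.5324 + 0.1100 × 0.4676 = 0.49587736 + 0.05143600 = 0.54731336
  P(H|E) = 0.49587736 / 0.54731336 = 0.9060

Update 2:
  P(E) = 0.9314 × 0.9060 + 0.1100 × 0.0940 = 0.84384840 + 0.01034000 = 0.85418840
  P(H|E) = 0.84384840 / 0.85418840 = 0.9879

Update 3:
  P(E) = 0.9314 × 0.9879 + 0.1100 × 0.0121 = 0.92013006 + 0.00133100 = 0.92146106
  P(H|E) = 0.92013006 / 0.92146106 = 0.9986

Final posterior: 0.9986


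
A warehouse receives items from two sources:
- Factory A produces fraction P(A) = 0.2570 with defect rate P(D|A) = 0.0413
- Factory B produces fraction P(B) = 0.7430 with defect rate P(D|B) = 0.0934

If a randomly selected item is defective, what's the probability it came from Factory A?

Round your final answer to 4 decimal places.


Let A = from Factory A, D = defective

Given:
- P(A) = 0.2570, P(B) = 0.7430
- P(D|A) = 0.0413, P(D|B) = 0.0934

Step 1: Find P(D)
P(D) = P(D|A)P(A) + P(D|B)P(B)
     = 0.0413 × 0.2570 + 0.0934 × 0.7430
     = 0.01061410 + 0.06939620
     = 0.08001030

Step 2: Apply Bayes' theorem
P(A|D) = P(D|A)P(A) / P(D)
       = 0.01061410 / 0.08001030
       = 0.1327


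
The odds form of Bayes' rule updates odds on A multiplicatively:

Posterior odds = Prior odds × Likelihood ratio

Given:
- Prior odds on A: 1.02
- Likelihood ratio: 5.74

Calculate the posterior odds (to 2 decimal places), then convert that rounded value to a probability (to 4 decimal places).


Step 1: Calculate posterior odds
Posterior odds = Prior odds × LR
               = 1.02 × 5.74
               = 5.85

Step 2: Convert to probability
P(A|E) = Posterior odds / (1 + Posterior odds)
       = 5.85 / (1 + 5.85)
       = 5.85 / 6.85
       = 0.8540

The evidence increased P(A) from 0.5050 to 0.8540.


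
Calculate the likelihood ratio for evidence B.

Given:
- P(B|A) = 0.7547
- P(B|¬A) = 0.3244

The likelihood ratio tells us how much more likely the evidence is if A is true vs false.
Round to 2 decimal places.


Likelihood Ratio (LR) = P(B|A) / P(B|¬A)

LR = 0.7547 / 0.3244
   = 2.33

The evidence is 2.33 times more likely if A is true than if A is false.
Because LR exceeds 1, B is evidence for A.


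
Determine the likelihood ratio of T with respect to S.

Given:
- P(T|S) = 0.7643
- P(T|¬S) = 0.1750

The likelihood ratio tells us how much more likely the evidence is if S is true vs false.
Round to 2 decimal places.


Likelihood Ratio (LR) = P(T|S) / P(T|¬S)

LR = 0.7643 / 0.1750
   = 4.37

The evidence is 4.37 times more likely if S is true than if S is false.
LR > 1, so observing T raises the odds in favor of S.


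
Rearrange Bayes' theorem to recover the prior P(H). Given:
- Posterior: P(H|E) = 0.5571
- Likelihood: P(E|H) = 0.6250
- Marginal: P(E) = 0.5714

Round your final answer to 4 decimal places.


From Bayes' theorem: P(H|E) = P(E|H) × P(H) / P(E)

Rearranging for P(H):
P(H) = P(H|E) × P(E) / P(E|H)
     = 0.5571 × 0.5714 / 0.6250
     = 0.31832694 / 0.6250
     = 0.5093


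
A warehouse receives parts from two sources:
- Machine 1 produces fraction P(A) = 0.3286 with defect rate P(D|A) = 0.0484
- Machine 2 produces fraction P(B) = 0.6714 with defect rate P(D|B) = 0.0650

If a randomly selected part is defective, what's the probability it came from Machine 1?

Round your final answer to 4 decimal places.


Let A = from Machine 1, D = defective

Given:
- P(A) = 0.3286, P(B) = 0.6714
- P(D|A) = 0.0484, P(D|B) = 0.0650

Step 1: Find P(D)
P(D) = P(D|A)P(A) + P(D|B)P(B)
     = 0.0484 × 0.3286 + 0.0650 × 0.6714
     = 0.01590424 + 0.04364100
     = 0.05954524

Step 2: Apply Bayes' theorem
P(A|D) = P(D|A)P(A) / P(D)
       = 0.01590424 / 0.05954524
       = 0.2671


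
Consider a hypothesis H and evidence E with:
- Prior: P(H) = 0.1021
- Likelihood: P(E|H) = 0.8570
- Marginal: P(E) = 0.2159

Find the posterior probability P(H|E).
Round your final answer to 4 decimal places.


Using Bayes' theorem:

P(H|E) = P(E|H) × P(H) / P(E)
       = 0.8570 × 0.1021 / 0.2159
       = 0.08749970 / 0.2159
       = 0.4053

The evidence strengthens our belief in H.
Prior: 0.1021 → Posterior: 0.4053


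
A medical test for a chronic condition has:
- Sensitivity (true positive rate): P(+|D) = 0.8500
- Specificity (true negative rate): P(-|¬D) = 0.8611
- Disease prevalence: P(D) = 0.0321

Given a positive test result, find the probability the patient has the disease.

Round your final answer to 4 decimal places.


Let D = has disease, + = positive test

Given:
- P(D) = 0.0321 (prevalence)
- P(+|D) = 0.8500 (sensitivity)
- P(-|¬D) = 0.8611 (specificity)
- P(+|¬D) = 0.1389 (false positive rate = 1 - specificity)

Step 1: Find P(+)
P(+) = P(+|D)P(D) + P(+|¬D)P(¬D)
     = 0.8500 × 0.0321 + 0.1389 × 0.9679
     = 0.02728500 + 0.13444131
     = 0.16172631

Step 2: Apply Bayes' theorem for P(D|+)
P(D|+) = P(+|D)P(D) / P(+)
       = 0.02728500 / 0.16172631
       = 0.1687


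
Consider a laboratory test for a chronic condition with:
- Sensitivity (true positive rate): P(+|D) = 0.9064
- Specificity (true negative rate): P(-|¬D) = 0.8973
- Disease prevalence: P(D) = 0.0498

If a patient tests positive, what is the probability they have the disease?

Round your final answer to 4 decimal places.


Let D = has disease, + = positive test

Given:
- P(D) = 0.0498 (prevalence)
- P(+|D) = 0.9064 (sensitivity)
- P(-|¬D) = 0.8973 (specificity)
- P(+|¬D) = 0.1027 (false positive rate = 1 - specificity)

Step 1: Find P(+)
P(+) = P(+|D)P(D) + P(+|¬D)P(¬D)
     = 0.9064 × 0.0498 + 0.1027 × 0.9502
     = 0.04513872 + 0.09758554
     = 0.14272426

Step 2: Apply Bayes' theorem for P(D|+)
P(D|+) = P(+|D)P(D) / P(+)
       = 0.04513872 / 0.14272426
       = 0.3163


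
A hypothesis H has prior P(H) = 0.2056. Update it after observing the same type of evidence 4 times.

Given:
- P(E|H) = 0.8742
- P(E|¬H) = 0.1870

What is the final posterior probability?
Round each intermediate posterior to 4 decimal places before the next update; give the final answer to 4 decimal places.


Sequential Bayesian updating:

Initial prior: P(H) = 0.2056

Update 1:
  P(E) = 0.8742 × 0.2056 + 0.1870 × 0.7944 = 0.17973552 + 0.14855280 = 0.32828832
  P(H|E) = 0.17973552 / 0.32828832 = 0.5475

Update 2:
  P(E) = 0.8742 × 0.5475 + 0.1870 × 0.4525 = 0.47862450 + 0.08461750 = 0.56324200
  P(H|E) = 0.47862450 / 0.56324200 = 0.8498

Update 3:
  P(E) = 0.8742 × 0.8498 + 0.1870 × 0.1502 = 0.74289516 + 0.02808740 = 0.77098256
  P(H|E) = 0.74289516 / 0.77098256 = 0.9636

Update 4:
  P(E) = 0.8742 × 0.9636 + 0.1870 × 0.0364 = 0.84237912 + 0.00680680 = 0.84918592
  P(H|E) = 0.84237912 / 0.84918592 = 0.9920

Final posterior: 0.9920
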